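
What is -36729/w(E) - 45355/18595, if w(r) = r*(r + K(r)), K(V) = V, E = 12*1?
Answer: -15467511/119008 ≈ -129.97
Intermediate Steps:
E = 12
w(r) = 2*r**2 (w(r) = r*(r + r) = r*(2*r) = 2*r**2)
-36729/w(E) - 45355/18595 = -36729/(2*12**2) - 45355/18595 = -36729/(2*144) - 45355*1/18595 = -36729/288 - 9071/3719 = -36729*1/288 - 9071/3719 = -4081/32 - 9071/3719 = -15467511/119008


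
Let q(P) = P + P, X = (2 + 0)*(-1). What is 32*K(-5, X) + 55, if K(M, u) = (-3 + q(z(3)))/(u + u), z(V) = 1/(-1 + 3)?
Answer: 71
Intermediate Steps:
X = -2 (X = 2*(-1) = -2)
z(V) = 1/2
q(P) = 2*P
K(M, u) = -1/u (K(M, u) = (-3 + 2*(1/2))/(u + u) = (-3 + 1)/((2*u)) = -1/u)
32*K(-5, X) + 55 = 32*(-1/(-2)) + 55 = 32*(-1*(-1/2)) + 55 = 32*(1/2) + 55 = 16 + 55 = 71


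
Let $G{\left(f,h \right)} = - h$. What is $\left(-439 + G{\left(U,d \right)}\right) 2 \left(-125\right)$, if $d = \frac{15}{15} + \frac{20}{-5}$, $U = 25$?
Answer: $109000$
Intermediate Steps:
$d = -3$ ($d = 15 \cdot \frac{1}{15} + 20 \left(- \frac{1}{5}\right) = 1 - 4 = -3$)
$\left(-439 + G{\left(U,d \right)}\right) 2 \left(-125\right) = \left(-439 - -3\right) 2 \left(-125\right) = \left(-439 + 3\right) \left(-250\right) = \left(-436\right) \left(-250\right) = 109000$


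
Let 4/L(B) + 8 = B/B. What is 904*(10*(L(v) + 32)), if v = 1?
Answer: 1988800/7 ≈ 2.8411e+5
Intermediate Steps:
L(B) = -4/7 (L(B) = 4/(-8 + B/B) = 4/(-8 + 1) = 4/(-7) = 4*(-⅐) = -4/7)
904*(10*(L(v) + 32)) = 904*(10*(-4/7 + 32)) = 904*(10*(220/7)) = 904*(2200/7) = 1988800/7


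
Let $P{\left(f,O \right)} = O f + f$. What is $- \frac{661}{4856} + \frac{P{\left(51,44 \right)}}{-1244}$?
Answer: $- \frac{2991701}{1510216} \approx -1.981$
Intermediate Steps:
$P{\left(f,O \right)} = f + O f$
$- \frac{661}{4856} + \frac{P{\left(51,44 \right)}}{-1244} = - \frac{661}{4856} + \frac{51 \left(1 + 44\right)}{-1244} = \left(-661\right) \frac{1}{4856} + 51 \cdot 45 \left(- \frac{1}{1244}\right) = - \frac{661}{4856} + 2295 \left(- \frac{1}{1244}\right) = - \frac{661}{4856} - \frac{2295}{1244} = - \frac{2991701}{1510216}$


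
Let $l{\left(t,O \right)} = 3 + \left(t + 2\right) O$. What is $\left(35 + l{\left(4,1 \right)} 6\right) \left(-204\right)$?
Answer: $-18156$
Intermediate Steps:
$l{\left(t,O \right)} = 3 + O \left(2 + t\right)$ ($l{\left(t,O \right)} = 3 + \left(2 + t\right) O = 3 + O \left(2 + t\right)$)
$\left(35 + l{\left(4,1 \right)} 6\right) \left(-204\right) = \left(35 + \left(3 + 2 \cdot 1 + 1 \cdot 4\right) 6\right) \left(-204\right) = \left(35 + \left(3 + 2 + 4\right) 6\right) \left(-204\right) = \left(35 + 9 \cdot 6\right) \left(-204\right) = \left(35 + 54\right) \left(-204\right) = 89 \left(-204\right) = -18156$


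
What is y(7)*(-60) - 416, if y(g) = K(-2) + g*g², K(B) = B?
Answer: -20876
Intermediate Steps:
y(g) = -2 + g³ (y(g) = -2 + g*g² = -2 + g³)
y(7)*(-60) - 416 = (-2 + 7³)*(-60) - 416 = (-2 + 343)*(-60) - 416 = 341*(-60) - 416 = -20460 - 416 = -20876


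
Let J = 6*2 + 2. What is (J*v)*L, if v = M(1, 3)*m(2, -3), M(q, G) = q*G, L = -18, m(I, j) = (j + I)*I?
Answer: 1512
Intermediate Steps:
m(I, j) = I*(I + j) (m(I, j) = (I + j)*I = I*(I + j))
M(q, G) = G*q
v = -6 (v = (3*1)*(2*(2 - 3)) = 3*(2*(-1)) = 3*(-2) = -6)
J = 14 (J = 12 + 2 = 14)
(J*v)*L = (14*(-6))*(-18) = -84*(-18) = 1512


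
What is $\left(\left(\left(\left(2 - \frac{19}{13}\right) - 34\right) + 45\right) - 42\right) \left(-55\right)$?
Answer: $\frac{21780}{13} \approx 1675.4$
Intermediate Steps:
$\left(\left(\left(\left(2 - \frac{19}{13}\right) - 34\right) + 45\right) - 42\right) \left(-55\right) = \left(\left(\left(\frac{7}{13} - 34\right) + 45\right) - 42\right) \left(-55\right) = \left(\left(- \frac{435}{13} + 45\right) - 42\right) \left(-55\right) = \left(\frac{150}{13} - 42\right) \left(-55\right) = \left(- \frac{396}{13}\right) \left(-55\right) = \frac{21780}{13}$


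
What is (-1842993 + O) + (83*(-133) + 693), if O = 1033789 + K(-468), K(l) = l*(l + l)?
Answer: -381502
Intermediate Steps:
K(l) = 2*l² (K(l) = l*(2*l) = 2*l²)
O = 1471837 (O = 1033789 + 2*(-468)² = 1033789 + 2*219024 = 1033789 + 438048 = 1471837)
(-1842993 + O) + (83*(-133) + 693) = (-1842993 + 1471837) + (83*(-133) + 693) = -371156 + (-11039 + 693) = -371156 - 10346 = -381502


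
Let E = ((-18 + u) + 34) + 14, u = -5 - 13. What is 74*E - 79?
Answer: 809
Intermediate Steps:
u = -18
E = 12 (E = ((-18 - 18) + 34) + 14 = (-36 + 34) + 14 = -2 + 14 = 12)
74*E - 79 = 74*12 - 79 = 888 - 79 = 809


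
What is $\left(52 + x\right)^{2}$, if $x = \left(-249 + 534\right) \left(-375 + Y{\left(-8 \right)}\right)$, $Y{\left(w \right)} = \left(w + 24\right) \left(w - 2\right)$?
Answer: $23232770929$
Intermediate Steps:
$Y{\left(w \right)} = \left(-2 + w\right) \left(24 + w\right)$ ($Y{\left(w \right)} = \left(24 + w\right) \left(-2 + w\right) = \left(-2 + w\right) \left(24 + w\right)$)
$x = -152475$ ($x = \left(-249 + 534\right) \left(-375 + \left(-48 + \left(-8\right)^{2} + 22 \left(-8\right)\right)\right) = 285 \left(-375 - 160\right) = 285 \left(-535\right) = -152475$)
$\left(52 + x\right)^{2} = \left(52 - 152475\right)^{2} = \left(-152423\right)^{2} = 23232770929$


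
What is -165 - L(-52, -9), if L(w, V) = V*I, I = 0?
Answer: -165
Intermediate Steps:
L(w, V) = 0 (L(w, V) = V*0 = 0)
-165 - L(-52, -9) = -165 - 1*0 = -165 + 0 = -165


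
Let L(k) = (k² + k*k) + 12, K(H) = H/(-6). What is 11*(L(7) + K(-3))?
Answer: 2431/2 ≈ 1215.5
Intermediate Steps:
K(H) = -H/6 (K(H) = H*(-⅙) = -H/6)
L(k) = 12 + 2*k² (L(k) = (k² + k²) + 12 = 2*k² + 12 = 12 + 2*k²)
11*(L(7) + K(-3)) = 11*((12 + 2*7²) - ⅙*(-3)) = 11*((12 + 2*49) + ½) = 11*((12 + 98) + ½) = 11*(110 + ½) = 11*(221/2) = 2431/2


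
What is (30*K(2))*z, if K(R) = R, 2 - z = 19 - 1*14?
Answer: -180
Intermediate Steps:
z = -3 (z = 2 - (19 - 1*14) = 2 - (19 - 14) = 2 - 1*5 = 2 - 5 = -3)
(30*K(2))*z = (30*2)*(-3) = 60*(-3) = -180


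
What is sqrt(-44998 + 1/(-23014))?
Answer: I*sqrt(23832929554622)/23014 ≈ 212.13*I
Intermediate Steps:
sqrt(-44998 + 1/(-23014)) = sqrt(-44998 - 1/23014) = sqrt(-1035583973/23014) = I*sqrt(23832929554622)/23014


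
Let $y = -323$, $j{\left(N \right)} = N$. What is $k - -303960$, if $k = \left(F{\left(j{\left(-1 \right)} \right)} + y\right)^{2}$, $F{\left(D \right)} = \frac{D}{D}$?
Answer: $407644$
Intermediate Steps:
$F{\left(D \right)} = 1$
$k = 103684$ ($k = \left(1 - 323\right)^{2} = \left(-322\right)^{2} = 103684$)
$k - -303960 = 103684 - -303960 = 103684 + 303960 = 407644$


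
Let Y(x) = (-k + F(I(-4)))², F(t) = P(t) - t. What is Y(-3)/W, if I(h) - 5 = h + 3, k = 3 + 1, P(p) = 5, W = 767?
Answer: 9/767 ≈ 0.011734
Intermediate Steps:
k = 4
I(h) = 8 + h (I(h) = 5 + (h + 3) = 5 + (3 + h) = 8 + h)
F(t) = 5 - t
Y(x) = 9 (Y(x) = (-1*4 + (5 - (8 - 4)))² = (-4 + (5 - 1*4))² = (-4 + (5 - 4))² = (-4 + 1)² = (-3)² = 9)
Y(-3)/W = 9/767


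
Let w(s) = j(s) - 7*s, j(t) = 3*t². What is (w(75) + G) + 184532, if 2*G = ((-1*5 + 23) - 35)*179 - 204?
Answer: 398517/2 ≈ 1.9926e+5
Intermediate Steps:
w(s) = -7*s + 3*s² (w(s) = 3*s² - 7*s = -7*s + 3*s²)
G = -3247/2 (G = (((-1*5 + 23) - 35)*179 - 204)/2 = (((-5 + 23) - 35)*179 - 204)/2 = ((18 - 35)*179 - 204)/2 = (-17*179 - 204)/2 = (-3043 - 204)/2 = (½)*(-3247) = -3247/2 ≈ -1623.5)
(w(75) + G) + 184532 = (75*(-7 + 3*75) - 3247/2) + 184532 = (75*(-7 + 225) - 3247/2) + 184532 = (75*218 - 3247/2) + 184532 = (16350 - 3247/2) + 184532 = 29453/2 + 184532 = 398517/2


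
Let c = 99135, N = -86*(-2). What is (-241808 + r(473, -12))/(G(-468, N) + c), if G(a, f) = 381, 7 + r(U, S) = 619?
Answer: -60299/24879 ≈ -2.4237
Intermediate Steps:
r(U, S) = 612 (r(U, S) = -7 + 619 = 612)
N = 172
(-241808 + r(473, -12))/(G(-468, N) + c) = (-241808 + 612)/(381 + 99135) = -241196/99516 = -241196*1/99516 = -60299/24879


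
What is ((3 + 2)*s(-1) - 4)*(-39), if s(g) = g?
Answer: 351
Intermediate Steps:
((3 + 2)*s(-1) - 4)*(-39) = ((3 + 2)*(-1) - 4)*(-39) = (5*(-1) - 4)*(-39) = (-5 - 4)*(-39) = -9*(-39) = 351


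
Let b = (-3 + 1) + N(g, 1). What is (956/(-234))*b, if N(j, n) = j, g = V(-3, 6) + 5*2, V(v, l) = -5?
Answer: -478/39 ≈ -12.256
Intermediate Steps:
g = 5 (g = -5 + 5*2 = -5 + 10 = 5)
b = 3 (b = (-3 + 1) + 5 = -2 + 5 = 3)
(956/(-234))*b = (956/(-234))*3 = (956*(-1/234))*3 = -478/117*3 = -478/39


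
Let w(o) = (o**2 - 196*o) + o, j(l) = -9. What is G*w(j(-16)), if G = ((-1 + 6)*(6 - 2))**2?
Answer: 734400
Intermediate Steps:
w(o) = o**2 - 195*o
G = 400 (G = (5*4)**2 = 20**2 = 400)
G*w(j(-16)) = 400*(-9*(-195 - 9)) = 400*(-9*(-204)) = 400*1836 = 734400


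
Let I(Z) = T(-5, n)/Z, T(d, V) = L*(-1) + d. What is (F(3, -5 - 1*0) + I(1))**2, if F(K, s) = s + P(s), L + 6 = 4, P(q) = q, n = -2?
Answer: 169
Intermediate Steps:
L = -2 (L = -6 + 4 = -2)
F(K, s) = 2*s (F(K, s) = s + s = 2*s)
T(d, V) = 2 + d (T(d, V) = -2*(-1) + d = 2 + d)
I(Z) = -3/Z (I(Z) = (2 - 5)/Z = -3/Z)
(F(3, -5 - 1*0) + I(1))**2 = (2*(-5 - 1*0) - 3/1)**2 = (2*(-5 + 0) - 3*1)**2 = (2*(-5) - 3)**2 = (-10 - 3)**2 = (-13)**2 = 169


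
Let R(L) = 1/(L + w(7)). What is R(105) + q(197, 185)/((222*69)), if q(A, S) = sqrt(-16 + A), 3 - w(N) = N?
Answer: 1/101 + sqrt(181)/15318 ≈ 0.010779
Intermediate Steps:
w(N) = 3 - N
R(L) = 1/(-4 + L) (R(L) = 1/(L + (3 - 1*7)) = 1/(L + (3 - 7)) = 1/(L - 4) = 1/(-4 + L))
R(105) + q(197, 185)/((222*69)) = 1/(-4 + 105) + sqrt(-16 + 197)/((222*69)) = 1/101 + sqrt(181)/15318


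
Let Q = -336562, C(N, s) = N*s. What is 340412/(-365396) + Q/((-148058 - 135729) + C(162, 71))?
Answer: 7572331783/24872962465 ≈ 0.30444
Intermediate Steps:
340412/(-365396) + Q/((-148058 - 135729) + C(162, 71)) = 340412/(-365396) - 336562/((-148058 - 135729) + 162*71) = 340412*(-1/365396) - 336562/(-283787 + 11502) = -85103/91349 - 336562/(-272285) = -85103/91349 - 336562*(-1/272285) = -85103/91349 + 336562/272285 = 7572331783/24872962465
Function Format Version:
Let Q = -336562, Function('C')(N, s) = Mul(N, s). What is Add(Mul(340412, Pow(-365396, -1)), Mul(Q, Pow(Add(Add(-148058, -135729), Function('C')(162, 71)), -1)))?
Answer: Rational(7572331783, 24872962465) ≈ 0.30444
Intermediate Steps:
Add(Mul(340412, Pow(-365396, -1)), Mul(Q, Pow(Add(Add(-148058, -135729), Function('C')(162, 71)), -1))) = Add(Mul(340412, Pow(-365396, -1)), Mul(-336562, Pow(Add(Add(-148058, -135729), Mul(162, 71)), -1))) = Add(Mul(340412, Rational(-1, 365396)), Mul(-336562, Pow(Add(-283787, 11502), -1))) = Add(Rational(-85103, 91349), Mul(-336562, Pow(-272285, -1))) = Add(Rational(-85103, 91349), Mul(-336562, Rational(-1, 272285))) = Add(Rational(-85103, 91349), Rational(336562, 272285)) = Rational(7572331783, 24872962465)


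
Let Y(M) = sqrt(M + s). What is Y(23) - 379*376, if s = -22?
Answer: -142503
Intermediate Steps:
Y(M) = sqrt(-22 + M) (Y(M) = sqrt(M - 22) = sqrt(-22 + M))
Y(23) - 379*376 = sqrt(-22 + 23) - 379*376 = sqrt(1) - 142504 = 1 - 142504 = -142503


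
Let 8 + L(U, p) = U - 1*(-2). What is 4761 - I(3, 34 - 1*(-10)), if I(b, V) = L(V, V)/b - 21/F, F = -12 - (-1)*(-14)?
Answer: 370307/78 ≈ 4747.5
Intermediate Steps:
L(U, p) = -6 + U (L(U, p) = -8 + (U - 1*(-2)) = -8 + (U + 2) = -8 + (2 + U) = -6 + U)
F = -26 (F = -12 - 1*14 = -12 - 14 = -26)
I(b, V) = 21/26 + (-6 + V)/b (I(b, V) = (-6 + V)/b - 21/(-26) = (-6 + V)/b - 21*(-1/26) = (-6 + V)/b + 21/26 = 21/26 + (-6 + V)/b)
4761 - I(3, 34 - 1*(-10)) = 4761 - (-6 + (34 - 1*(-10)) + (21/26)*3)/3 = 4761 - (-6 + (34 + 10) + 63/26)/3 = 4761 - (-6 + 44 + 63/26)/3 = 4761 - 1051/(3*26) = 4761 - 1*1051/78 = 4761 - 1051/78 = 370307/78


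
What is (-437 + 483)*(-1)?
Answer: -46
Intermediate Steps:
(-437 + 483)*(-1) = 46*(-1) = -46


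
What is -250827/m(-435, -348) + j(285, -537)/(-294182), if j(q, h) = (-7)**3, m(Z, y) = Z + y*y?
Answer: -3511780907/1690411798 ≈ -2.0775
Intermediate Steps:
m(Z, y) = Z + y**2
j(q, h) = -343
-250827/m(-435, -348) + j(285, -537)/(-294182) = -250827/(-435 + (-348)**2) - 343/(-294182) = -250827/(-435 + 121104) - 343*(-1/294182) = -250827/120669 + 49/42026 = -250827*1/120669 + 49/42026 = -83609/40223 + 49/42026 = -3511780907/1690411798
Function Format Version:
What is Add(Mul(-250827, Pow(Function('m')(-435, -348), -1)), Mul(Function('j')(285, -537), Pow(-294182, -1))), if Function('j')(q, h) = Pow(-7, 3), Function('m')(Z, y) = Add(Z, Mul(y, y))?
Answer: Rational(-3511780907, 1690411798) ≈ -2.0775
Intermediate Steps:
Function('m')(Z, y) = Add(Z, Pow(y, 2))
Function('j')(q, h) = -343
Add(Mul(-250827, Pow(Function('m')(-435, -348), -1)), Mul(Function('j')(285, -537), Pow(-294182, -1))) = Add(Mul(-250827, Pow(Add(-435, Pow(-348, 2)), -1)), Mul(-343, Pow(-294182, -1))) = Add(Mul(-250827, Pow(Add(-435, 121104), -1)), Mul(-343, Rational(-1, 294182))) = Add(Mul(-250827, Pow(120669, -1)), Rational(49, 42026)) = Add(Mul(-250827, Rational(1, 120669)), Rational(49, 42026)) = Add(Rational(-83609, 40223), Rational(49, 42026)) = Rational(-3511780907, 1690411798)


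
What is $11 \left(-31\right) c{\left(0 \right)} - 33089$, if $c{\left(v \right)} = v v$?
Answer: $-33089$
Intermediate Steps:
$c{\left(v \right)} = v^{2}$
$11 \left(-31\right) c{\left(0 \right)} - 33089 = 11 \left(-31\right) 0^{2} - 33089 = \left(-341\right) 0 - 33089 = 0 - 33089 = -33089$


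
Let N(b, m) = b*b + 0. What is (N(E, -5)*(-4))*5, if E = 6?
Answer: -720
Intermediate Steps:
N(b, m) = b² (N(b, m) = b² + 0 = b²)
(N(E, -5)*(-4))*5 = (6²*(-4))*5 = (36*(-4))*5 = -144*5 = -720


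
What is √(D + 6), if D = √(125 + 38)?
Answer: √(6 + √163) ≈ 4.3321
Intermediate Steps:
D = √163 ≈ 12.767
√(D + 6) = √(√163 + 6) = √(6 + √163)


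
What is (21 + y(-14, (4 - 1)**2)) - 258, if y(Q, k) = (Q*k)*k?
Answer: -1371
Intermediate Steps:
y(Q, k) = Q*k**2
(21 + y(-14, (4 - 1)**2)) - 258 = (21 - 14*(4 - 1)**4) - 258 = (21 - 14*(3**2)**2) - 258 = (21 - 14*9**2) - 258 = (21 - 14*81) - 258 = (21 - 1134) - 258 = -1113 - 258 = -1371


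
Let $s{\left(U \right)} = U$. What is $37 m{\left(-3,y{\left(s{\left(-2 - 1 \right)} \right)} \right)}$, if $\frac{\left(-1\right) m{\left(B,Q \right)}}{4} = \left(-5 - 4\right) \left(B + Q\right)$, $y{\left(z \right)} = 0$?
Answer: $-3996$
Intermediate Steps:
$m{\left(B,Q \right)} = 36 B + 36 Q$ ($m{\left(B,Q \right)} = - 4 \left(-5 - 4\right) \left(B + Q\right) = - 4 \left(- 9 \left(B + Q\right)\right) = - 4 \left(- 9 B - 9 Q\right) = 36 B + 36 Q$)
$37 m{\left(-3,y{\left(s{\left(-2 - 1 \right)} \right)} \right)} = 37 \left(36 \left(-3\right) + 36 \cdot 0\right) = 37 \left(-108 + 0\right) = 37 \left(-108\right) = -3996$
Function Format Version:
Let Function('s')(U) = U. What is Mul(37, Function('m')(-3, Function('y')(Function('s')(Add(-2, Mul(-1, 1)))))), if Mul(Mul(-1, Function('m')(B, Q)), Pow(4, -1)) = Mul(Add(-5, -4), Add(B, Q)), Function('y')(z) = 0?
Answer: -3996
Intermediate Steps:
Function('m')(B, Q) = Add(Mul(36, B), Mul(36, Q)) (Function('m')(B, Q) = Mul(-4, Mul(Add(-5, -4), Add(B, Q))) = Mul(-4, Mul(-9, Add(B, Q))) = Mul(-4, Add(Mul(-9, B), Mul(-9, Q))) = Add(Mul(36, B), Mul(36, Q)))
Mul(37, Function('m')(-3, Function('y')(Function('s')(Add(-2, Mul(-1, 1)))))) = Mul(37, Add(Mul(36, -3), Mul(36, 0))) = Mul(37, Add(-108, 0)) = Mul(37, -108) = -3996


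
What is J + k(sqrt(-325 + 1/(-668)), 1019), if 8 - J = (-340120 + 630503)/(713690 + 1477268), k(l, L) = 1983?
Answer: 4361906995/2190958 ≈ 1990.9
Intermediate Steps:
J = 17237281/2190958 (J = 8 - (-340120 + 630503)/(713690 + 1477268) = 8 - 290383/2190958 = 17237281/2190958 ≈ 7.8675)
J + k(sqrt(-325 + 1/(-668)), 1019) = 17237281/2190958 + 1983 = 4361906995/2190958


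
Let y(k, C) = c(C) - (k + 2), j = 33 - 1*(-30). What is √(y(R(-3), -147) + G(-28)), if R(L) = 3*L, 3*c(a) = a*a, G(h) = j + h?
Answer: 3*√805 ≈ 85.118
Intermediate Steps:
j = 63 (j = 33 + 30 = 63)
G(h) = 63 + h
c(a) = a²/3 (c(a) = (a*a)/3 = a²/3)
y(k, C) = -2 - k + C²/3 (y(k, C) = C²/3 - (k + 2) = C²/3 - (2 + k) = C²/3 + (-2 - k) = -2 - k + C²/3)
√(y(R(-3), -147) + G(-28)) = √((-2 - 3*(-3) + (⅓)*(-147)²) + (63 - 28)) = √((-2 - 1*(-9) + (⅓)*21609) + 35) = √((-2 + 9 + 7203) + 35) = √(7210 + 35) = √7245 = 3*√805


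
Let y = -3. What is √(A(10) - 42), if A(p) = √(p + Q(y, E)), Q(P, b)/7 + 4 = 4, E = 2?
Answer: √(-42 + √10) ≈ 6.232*I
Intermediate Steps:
Q(P, b) = 0 (Q(P, b) = -28 + 7*4 = -28 + 28 = 0)
A(p) = √p (A(p) = √(p + 0) = √p)
√(A(10) - 42) = √(√10 - 42) = √(-42 + √10)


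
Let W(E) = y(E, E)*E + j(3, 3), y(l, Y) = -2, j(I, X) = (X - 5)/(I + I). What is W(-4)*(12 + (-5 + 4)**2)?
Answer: 299/3 ≈ 99.667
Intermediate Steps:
j(I, X) = (-5 + X)/(2*I) (j(I, X) = (-5 + X)/((2*I)) = (-5 + X)*(1/(2*I)) = (-5 + X)/(2*I))
W(E) = -1/3 - 2*E (W(E) = -2*E + (1/2)*(-5 + 3)/3 = -2*E + (1/2)*(1/3)*(-2) = -2*E - 1/3 = -1/3 - 2*E)
W(-4)*(12 + (-5 + 4)**2) = (-1/3 - 2*(-4))*(12 + (-5 + 4)**2) = (-1/3 + 8)*(12 + (-1)**2) = 23*(12 + 1)/3 = (23/3)*13 = 299/3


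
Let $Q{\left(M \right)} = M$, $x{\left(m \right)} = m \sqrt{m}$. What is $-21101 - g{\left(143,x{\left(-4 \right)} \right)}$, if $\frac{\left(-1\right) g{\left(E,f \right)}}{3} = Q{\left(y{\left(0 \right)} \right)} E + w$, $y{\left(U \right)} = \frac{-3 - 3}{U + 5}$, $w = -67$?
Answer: $- \frac{109084}{5} \approx -21817.0$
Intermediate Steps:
$y{\left(U \right)} = - \frac{6}{5 + U}$
$x{\left(m \right)} = m^{\frac{3}{2}}$
$g{\left(E,f \right)} = 201 + \frac{18 E}{5}$ ($g{\left(E,f \right)} = - 3 \left(- \frac{6}{5 + 0} E - 67\right) = - 3 \left(- \frac{6}{5} E - 67\right) = - 3 \left(\left(-6\right) \frac{1}{5} E - 67\right) = - 3 \left(- \frac{6 E}{5} - 67\right) = - 3 \left(-67 - \frac{6 E}{5}\right) = 201 + \frac{18 E}{5}$)
$-21101 - g{\left(143,x{\left(-4 \right)} \right)} = -21101 - \left(201 + \frac{18}{5} \cdot 143\right) = -21101 - \left(201 + \frac{2574}{5}\right) = -21101 - \frac{3579}{5} = - \frac{109084}{5}$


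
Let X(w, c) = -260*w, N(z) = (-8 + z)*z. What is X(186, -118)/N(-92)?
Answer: -1209/230 ≈ -5.2565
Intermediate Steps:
N(z) = z*(-8 + z)
X(186, -118)/N(-92) = (-260*186)/((-92*(-8 - 92))) = -48360/((-92*(-100))) = -48360/9200 = -48360*1/9200 = -1209/230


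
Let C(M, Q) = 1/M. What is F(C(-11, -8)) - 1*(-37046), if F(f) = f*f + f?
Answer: 4482556/121 ≈ 37046.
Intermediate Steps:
F(f) = f + f² (F(f) = f² + f = f + f²)
F(C(-11, -8)) - 1*(-37046) = (1 + 1/(-11))/(-11) - 1*(-37046) = -(1 - 1/11)/11 + 37046 = -1/11*10/11 + 37046 = -10/121 + 37046 = 4482556/121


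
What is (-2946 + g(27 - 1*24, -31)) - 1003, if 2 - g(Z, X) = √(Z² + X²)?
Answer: -3947 - √970 ≈ -3978.1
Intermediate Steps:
g(Z, X) = 2 - √(X² + Z²) (g(Z, X) = 2 - √(Z² + X²) = 2 - √(X² + Z²))
(-2946 + g(27 - 1*24, -31)) - 1003 = (-2946 + (2 - √((-31)² + (27 - 1*24)²))) - 1003 = (-2946 + (2 - √(961 + (27 - 24)²))) - 1003 = (-2946 + (2 - √(961 + 3²))) - 1003 = (-2946 + (2 - √(961 + 9))) - 1003 = (-2946 + (2 - √970)) - 1003 = (-2944 - √970) - 1003 = -3947 - √970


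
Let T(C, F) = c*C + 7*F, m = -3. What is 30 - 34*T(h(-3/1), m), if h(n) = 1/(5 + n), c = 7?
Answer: 625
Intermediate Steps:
T(C, F) = 7*C + 7*F
30 - 34*T(h(-3/1), m) = 30 - 34*(7/(5 - 3/1) + 7*(-3)) = 30 - 34*(7/(5 - 3*1) - 21) = 30 - 34*(7/(5 - 3) - 21) = 30 - 34*(7/2 - 21) = 30 - 34*(-35/2) = 30 + 595 = 625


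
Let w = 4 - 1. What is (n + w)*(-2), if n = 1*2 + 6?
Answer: -22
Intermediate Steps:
w = 3
n = 8 (n = 2 + 6 = 8)
(n + w)*(-2) = (8 + 3)*(-2) = 11*(-2) = -22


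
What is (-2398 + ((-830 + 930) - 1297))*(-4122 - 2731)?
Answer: 24636535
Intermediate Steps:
(-2398 + ((-830 + 930) - 1297))*(-4122 - 2731) = (-2398 + (100 - 1297))*(-6853) = (-2398 - 1197)*(-6853) = -3595*(-6853) = 24636535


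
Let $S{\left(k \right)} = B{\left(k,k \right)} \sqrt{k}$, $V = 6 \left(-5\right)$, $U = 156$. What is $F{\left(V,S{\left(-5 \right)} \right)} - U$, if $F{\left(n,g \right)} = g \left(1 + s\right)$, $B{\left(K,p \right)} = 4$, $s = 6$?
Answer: $-156 + 28 i \sqrt{5} \approx -156.0 + 62.61 i$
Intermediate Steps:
$V = -30$
$S{\left(k \right)} = 4 \sqrt{k}$
$F{\left(n,g \right)} = 7 g$ ($F{\left(n,g \right)} = g \left(1 + 6\right) = g 7 = 7 g$)
$F{\left(V,S{\left(-5 \right)} \right)} - U = 7 \cdot 4 \sqrt{-5} - 156 = 7 \cdot 4 i \sqrt{5} - 156 = 28 i \sqrt{5} - 156 = -156 + 28 i \sqrt{5}$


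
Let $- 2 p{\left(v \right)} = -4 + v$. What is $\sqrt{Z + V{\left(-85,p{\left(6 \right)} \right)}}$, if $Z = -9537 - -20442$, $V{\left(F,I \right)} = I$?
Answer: $2 \sqrt{2726} \approx 104.42$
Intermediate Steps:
$p{\left(v \right)} = 2 - \frac{v}{2}$ ($p{\left(v \right)} = - \frac{-4 + v}{2} = 2 - \frac{v}{2}$)
$Z = 10905$ ($Z = -9537 + 20442 = 10905$)
$\sqrt{Z + V{\left(-85,p{\left(6 \right)} \right)}} = \sqrt{10905 + \left(2 - 3\right)} = \sqrt{10905 - 1} = \sqrt{10904} = 2 \sqrt{2726}$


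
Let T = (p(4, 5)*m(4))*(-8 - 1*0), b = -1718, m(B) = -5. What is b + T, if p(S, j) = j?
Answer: -1518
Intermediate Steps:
T = 200 (T = (5*(-5))*(-8 - 1*0) = -25*(-8 + 0) = -25*(-8) = 200)
b + T = -1718 + 200 = -1518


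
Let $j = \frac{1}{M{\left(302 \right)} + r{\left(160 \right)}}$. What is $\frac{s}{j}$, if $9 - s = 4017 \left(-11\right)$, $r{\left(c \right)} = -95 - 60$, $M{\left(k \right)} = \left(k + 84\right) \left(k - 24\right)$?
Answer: $4735733988$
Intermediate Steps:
$M{\left(k \right)} = \left(-24 + k\right) \left(84 + k\right)$ ($M{\left(k \right)} = \left(84 + k\right) \left(-24 + k\right) = \left(-24 + k\right) \left(84 + k\right)$)
$r{\left(c \right)} = -155$
$j = \frac{1}{107153}$ ($j = \frac{1}{\left(-2016 + 302^{2} + 60 \cdot 302\right) - 155} = \frac{1}{\left(-2016 + 91204 + 18120\right) - 155} = \frac{1}{107308 - 155} = \frac{1}{107153} \approx 9.3324 \cdot 10^{-6}$)
$s = 44196$ ($s = 9 - 4017 \left(-11\right) = 9 - -44187 = 9 + 44187 = 44196$)
$\frac{s}{j} = 44196 \frac{1}{\frac{1}{107153}} = 44196 \cdot 107153 = 4735733988$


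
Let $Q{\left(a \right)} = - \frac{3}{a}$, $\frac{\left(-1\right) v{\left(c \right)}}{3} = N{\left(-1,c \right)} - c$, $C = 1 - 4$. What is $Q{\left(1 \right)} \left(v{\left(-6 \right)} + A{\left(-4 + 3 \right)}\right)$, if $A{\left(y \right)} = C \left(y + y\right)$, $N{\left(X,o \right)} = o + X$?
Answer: $-27$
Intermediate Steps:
$C = -3$ ($C = 1 - 4 = -3$)
$N{\left(X,o \right)} = X + o$
$v{\left(c \right)} = 3$ ($v{\left(c \right)} = - 3 \left(\left(-1 + c\right) - c\right) = \left(-3\right) \left(-1\right) = 3$)
$A{\left(y \right)} = - 6 y$ ($A{\left(y \right)} = - 3 \left(y + y\right) = - 3 \cdot 2 y = - 6 y$)
$Q{\left(1 \right)} \left(v{\left(-6 \right)} + A{\left(-4 + 3 \right)}\right) = - \frac{3}{1} \left(3 - 6 \left(-4 + 3\right)\right) = \left(-3\right) 1 \left(3 - -6\right) = - 3 \left(3 + 6\right) = \left(-3\right) 9 = -27$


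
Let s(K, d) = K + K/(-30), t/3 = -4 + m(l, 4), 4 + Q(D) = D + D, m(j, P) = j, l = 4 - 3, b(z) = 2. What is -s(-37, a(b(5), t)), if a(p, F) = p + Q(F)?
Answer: 1073/30 ≈ 35.767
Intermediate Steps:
l = 1
Q(D) = -4 + 2*D (Q(D) = -4 + (D + D) = -4 + 2*D)
t = -9 (t = 3*(-4 + 1) = 3*(-3) = -9)
a(p, F) = -4 + p + 2*F (a(p, F) = p + (-4 + 2*F) = -4 + p + 2*F)
s(K, d) = 29*K/30 (s(K, d) = K + K*(-1/30) = K - K/30 = 29*K/30)
-s(-37, a(b(5), t)) = -29*(-37)/30 = -1*(-1073/30) = 1073/30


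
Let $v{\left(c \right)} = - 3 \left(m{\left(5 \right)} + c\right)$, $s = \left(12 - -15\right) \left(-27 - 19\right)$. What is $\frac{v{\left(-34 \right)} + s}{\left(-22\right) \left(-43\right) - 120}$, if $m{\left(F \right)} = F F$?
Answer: $- \frac{1215}{826} \approx -1.4709$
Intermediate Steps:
$m{\left(F \right)} = F^{2}$
$s = -1242$ ($s = \left(12 + 15\right) \left(-46\right) = 27 \left(-46\right) = -1242$)
$v{\left(c \right)} = -75 - 3 c$ ($v{\left(c \right)} = - 3 \left(5^{2} + c\right) = - 3 \left(25 + c\right) = -75 - 3 c$)
$\frac{v{\left(-34 \right)} + s}{\left(-22\right) \left(-43\right) - 120} = \frac{\left(-75 - -102\right) - 1242}{\left(-22\right) \left(-43\right) - 120} = \frac{\left(-75 + 102\right) - 1242}{946 - 120} = \frac{27 - 1242}{826} = \left(-1215\right) \frac{1}{826} = - \frac{1215}{826}$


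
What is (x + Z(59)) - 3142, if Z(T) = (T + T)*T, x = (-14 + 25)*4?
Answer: 3864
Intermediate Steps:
x = 44 (x = 11*4 = 44)
Z(T) = 2*T**2 (Z(T) = (2*T)*T = 2*T**2)
(x + Z(59)) - 3142 = (44 + 2*59**2) - 3142 = (44 + 2*3481) - 3142 = (44 + 6962) - 3142 = 7006 - 3142 = 3864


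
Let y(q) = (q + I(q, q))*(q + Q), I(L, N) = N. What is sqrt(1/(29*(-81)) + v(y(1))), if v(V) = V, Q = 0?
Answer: sqrt(136213)/261 ≈ 1.4141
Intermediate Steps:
y(q) = 2*q**2 (y(q) = (q + q)*(q + 0) = (2*q)*q = 2*q**2)
sqrt(1/(29*(-81)) + v(y(1))) = sqrt(1/(29*(-81)) + 2*1**2) = sqrt(1/(-2349) + 2*1) = sqrt(-1/2349 + 2) = sqrt(4697/2349) = sqrt(136213)/261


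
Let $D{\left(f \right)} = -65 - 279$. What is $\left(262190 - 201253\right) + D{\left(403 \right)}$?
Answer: $60593$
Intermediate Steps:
$D{\left(f \right)} = -344$ ($D{\left(f \right)} = -65 - 279 = -344$)
$\left(262190 - 201253\right) + D{\left(403 \right)} = \left(262190 - 201253\right) - 344 = 60937 - 344 = 60593$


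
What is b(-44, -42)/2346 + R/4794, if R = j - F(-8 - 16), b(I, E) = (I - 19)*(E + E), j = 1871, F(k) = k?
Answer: 292309/110262 ≈ 2.6510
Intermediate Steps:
b(I, E) = 2*E*(-19 + I) (b(I, E) = (-19 + I)*(2*E) = 2*E*(-19 + I))
R = 1895 (R = 1871 - (-8 - 16) = 1871 - 1*(-24) = 1871 + 24 = 1895)
b(-44, -42)/2346 + R/4794 = (2*(-42)*(-19 - 44))/2346 + 1895/4794 = (2*(-42)*(-63))*(1/2346) + 1895*(1/4794) = 5292*(1/2346) + 1895/4794 = 882/391 + 1895/4794 = 292309/110262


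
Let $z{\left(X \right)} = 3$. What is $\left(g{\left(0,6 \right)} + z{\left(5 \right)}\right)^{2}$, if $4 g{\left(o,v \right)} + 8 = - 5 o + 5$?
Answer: $\frac{81}{16} \approx 5.0625$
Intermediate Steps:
$g{\left(o,v \right)} = - \frac{3}{4} - \frac{5 o}{4}$ ($g{\left(o,v \right)} = -2 + \frac{- 5 o + 5}{4} = -2 + \frac{5 - 5 o}{4} = -2 - \left(- \frac{5}{4} + \frac{5 o}{4}\right) = - \frac{3}{4} - \frac{5 o}{4}$)
$\left(g{\left(0,6 \right)} + z{\left(5 \right)}\right)^{2} = \left(\left(- \frac{3}{4} - 0\right) + 3\right)^{2} = \left(\left(- \frac{3}{4} + 0\right) + 3\right)^{2} = \left(- \frac{3}{4} + 3\right)^{2} = \left(\frac{9}{4}\right)^{2} = \frac{81}{16}$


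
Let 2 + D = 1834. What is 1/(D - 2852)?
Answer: -1/1020 ≈ -0.00098039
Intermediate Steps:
D = 1832 (D = -2 + 1834 = 1832)
1/(D - 2852) = 1/(1832 - 2852) = 1/(-1020) = -1/1020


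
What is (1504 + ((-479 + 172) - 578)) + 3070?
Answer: 3689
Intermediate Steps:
(1504 + ((-479 + 172) - 578)) + 3070 = (1504 + (-307 - 578)) + 3070 = (1504 - 885) + 3070 = 619 + 3070 = 3689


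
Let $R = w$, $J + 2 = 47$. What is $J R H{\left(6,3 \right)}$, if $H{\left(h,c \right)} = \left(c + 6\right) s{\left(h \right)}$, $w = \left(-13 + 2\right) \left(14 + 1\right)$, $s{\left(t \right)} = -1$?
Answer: $66825$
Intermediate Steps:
$J = 45$ ($J = -2 + 47 = 45$)
$w = -165$ ($w = \left(-11\right) 15 = -165$)
$H{\left(h,c \right)} = -6 - c$ ($H{\left(h,c \right)} = \left(c + 6\right) \left(-1\right) = \left(6 + c\right) \left(-1\right) = -6 - c$)
$R = -165$
$J R H{\left(6,3 \right)} = 45 \left(-165\right) \left(-6 - 3\right) = - 7425 \left(-6 - 3\right) = \left(-7425\right) \left(-9\right) = 66825$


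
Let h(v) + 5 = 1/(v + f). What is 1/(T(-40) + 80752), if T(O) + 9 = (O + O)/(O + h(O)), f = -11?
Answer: 287/23173751 ≈ 1.2385e-5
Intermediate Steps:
h(v) = -5 + 1/(-11 + v) (h(v) = -5 + 1/(v - 11) = -5 + 1/(-11 + v))
T(O) = -9 + 2*O/(O + (56 - 5*O)/(-11 + O)) (T(O) = -9 + (O + O)/(O + (56 - 5*O)/(-11 + O)) = -9 + (2*O)/(O + (56 - 5*O)/(-11 + O)) = -9 + 2*O/(O + (56 - 5*O)/(-11 + O)))
1/(T(-40) + 80752) = 1/((-504 - 7*(-40)**2 + 122*(-40))/(56 + (-40)**2 - 16*(-40)) + 80752) = 1/((-504 - 7*1600 - 4880)/(56 + 1600 + 640) + 80752) = 1/((-504 - 11200 - 4880)/2296 + 80752) = 1/((1/2296)*(-16584) + 80752) = 1/(-2073/287 + 80752) = 1/(23173751/287) = 287/23173751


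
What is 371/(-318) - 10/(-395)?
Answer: -541/474 ≈ -1.1413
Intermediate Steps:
371/(-318) - 10/(-395) = 371*(-1/318) - 10*(-1/395) = -7/6 + 2/79 = -541/474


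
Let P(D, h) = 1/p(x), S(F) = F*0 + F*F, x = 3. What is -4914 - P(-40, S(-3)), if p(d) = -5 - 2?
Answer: -34397/7 ≈ -4913.9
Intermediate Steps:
p(d) = -7
S(F) = F**2 (S(F) = 0 + F**2 = F**2)
P(D, h) = -1/7 (P(D, h) = 1/(-7) = -1/7)
-4914 - P(-40, S(-3)) = -4914 - 1*(-1/7) = -4914 + 1/7 = -34397/7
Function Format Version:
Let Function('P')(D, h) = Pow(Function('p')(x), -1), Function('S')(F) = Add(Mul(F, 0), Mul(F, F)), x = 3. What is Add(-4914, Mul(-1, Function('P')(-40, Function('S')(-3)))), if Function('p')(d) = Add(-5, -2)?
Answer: Rational(-34397, 7) ≈ -4913.9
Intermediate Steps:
Function('p')(d) = -7
Function('S')(F) = Pow(F, 2) (Function('S')(F) = Add(0, Pow(F, 2)) = Pow(F, 2))
Function('P')(D, h) = Rational(-1, 7) (Function('P')(D, h) = Pow(-7, -1) = Rational(-1, 7))
Add(-4914, Mul(-1, Function('P')(-40, Function('S')(-3)))) = Add(-4914, Mul(-1, Rational(-1, 7))) = Add(-4914, Rational(1, 7)) = Rational(-34397, 7)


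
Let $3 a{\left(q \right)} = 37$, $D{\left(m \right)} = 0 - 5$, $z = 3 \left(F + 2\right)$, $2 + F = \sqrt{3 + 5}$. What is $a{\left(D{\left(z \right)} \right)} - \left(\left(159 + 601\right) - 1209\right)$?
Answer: $\frac{1384}{3} \approx 461.33$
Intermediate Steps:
$F = -2 + 2 \sqrt{2}$ ($F = -2 + \sqrt{3 + 5} = -2 + \sqrt{8} = -2 + 2 \sqrt{2} \approx 0.82843$)
$z = 6 \sqrt{2}$ ($z = 3 \left(\left(-2 + 2 \sqrt{2}\right) + 2\right) = 3 \cdot 2 \sqrt{2} = 6 \sqrt{2} \approx 8.4853$)
$D{\left(m \right)} = -5$ ($D{\left(m \right)} = 0 - 5 = -5$)
$a{\left(q \right)} = \frac{37}{3}$ ($a{\left(q \right)} = \frac{1}{3} \cdot 37 = \frac{37}{3}$)
$a{\left(D{\left(z \right)} \right)} - \left(\left(159 + 601\right) - 1209\right) = \frac{37}{3} - \left(\left(159 + 601\right) - 1209\right) = \frac{37}{3} - \left(760 - 1209\right) = \frac{37}{3} - -449 = \frac{37}{3} + 449 = \frac{1384}{3}$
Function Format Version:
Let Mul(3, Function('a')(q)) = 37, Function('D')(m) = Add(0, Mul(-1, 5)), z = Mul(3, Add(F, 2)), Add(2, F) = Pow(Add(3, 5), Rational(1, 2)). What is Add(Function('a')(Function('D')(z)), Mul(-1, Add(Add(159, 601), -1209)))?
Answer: Rational(1384, 3) ≈ 461.33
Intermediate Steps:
F = Add(-2, Mul(2, Pow(2, Rational(1, 2)))) (F = Add(-2, Pow(Add(3, 5), Rational(1, 2))) = Add(-2, Pow(8, Rational(1, 2))) = Add(-2, Mul(2, Pow(2, Rational(1, 2)))) ≈ 0.82843)
z = Mul(6, Pow(2, Rational(1, 2))) (z = Mul(3, Add(Add(-2, Mul(2, Pow(2, Rational(1, 2)))), 2)) = Mul(3, Mul(2, Pow(2, Rational(1, 2)))) = Mul(6, Pow(2, Rational(1, 2))) ≈ 8.4853)
Function('D')(m) = -5 (Function('D')(m) = Add(0, -5) = -5)
Function('a')(q) = Rational(37, 3) (Function('a')(q) = Mul(Rational(1, 3), 37) = Rational(37, 3))
Add(Function('a')(Function('D')(z)), Mul(-1, Add(Add(159, 601), -1209))) = Add(Rational(37, 3), Mul(-1, Add(Add(159, 601), -1209))) = Add(Rational(37, 3), Mul(-1, Add(760, -1209))) = Add(Rational(37, 3), Mul(-1, -449)) = Add(Rational(37, 3), 449) = Rational(1384, 3)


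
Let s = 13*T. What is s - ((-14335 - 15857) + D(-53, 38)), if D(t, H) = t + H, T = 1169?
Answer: 45404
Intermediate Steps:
D(t, H) = H + t
s = 15197 (s = 13*1169 = 15197)
s - ((-14335 - 15857) + D(-53, 38)) = 15197 - ((-14335 - 15857) + (38 - 53)) = 15197 - (-30192 - 15) = 15197 - 1*(-30207) = 15197 + 30207 = 45404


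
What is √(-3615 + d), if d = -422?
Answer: I*√4037 ≈ 63.537*I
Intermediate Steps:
√(-3615 + d) = √(-3615 - 422) = √(-4037) = I*√4037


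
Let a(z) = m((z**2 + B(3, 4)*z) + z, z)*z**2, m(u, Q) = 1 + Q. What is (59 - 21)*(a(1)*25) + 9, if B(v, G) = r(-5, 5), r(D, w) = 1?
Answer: 1909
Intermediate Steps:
B(v, G) = 1
a(z) = z**2*(1 + z) (a(z) = (1 + z)*z**2 = z**2*(1 + z))
(59 - 21)*(a(1)*25) + 9 = (59 - 21)*((1**2*(1 + 1))*25) + 9 = 38*((1*2)*25) + 9 = 38*(2*25) + 9 = 38*50 + 9 = 1900 + 9 = 1909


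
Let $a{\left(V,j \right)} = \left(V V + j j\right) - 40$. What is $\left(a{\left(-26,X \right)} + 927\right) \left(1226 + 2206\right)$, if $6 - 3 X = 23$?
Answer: $\frac{16423264}{3} \approx 5.4744 \cdot 10^{6}$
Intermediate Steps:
$X = - \frac{17}{3}$ ($X = 2 - \frac{23}{3} = - \frac{17}{3} \approx -5.6667$)
$a{\left(V,j \right)} = -40 + V^{2} + j^{2}$ ($a{\left(V,j \right)} = \left(V^{2} + j^{2}\right) - 40 = -40 + V^{2} + j^{2}$)
$\left(a{\left(-26,X \right)} + 927\right) \left(1226 + 2206\right) = \left(\left(-40 + \left(-26\right)^{2} + \left(- \frac{17}{3}\right)^{2}\right) + 927\right) \left(1226 + 2206\right) = \left(\left(-40 + 676 + \frac{289}{9}\right) + 927\right) 3432 = \left(\frac{6013}{9} + 927\right) 3432 = \frac{14356}{9} \cdot 3432 = \frac{16423264}{3}$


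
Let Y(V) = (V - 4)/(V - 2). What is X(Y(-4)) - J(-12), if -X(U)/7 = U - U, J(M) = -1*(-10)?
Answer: -10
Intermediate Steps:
J(M) = 10
Y(V) = (-4 + V)/(-2 + V)
X(U) = 0 (X(U) = -7*(U - U) = -7*0 = 0)
X(Y(-4)) - J(-12) = 0 - 1*10 = 0 - 10 = -10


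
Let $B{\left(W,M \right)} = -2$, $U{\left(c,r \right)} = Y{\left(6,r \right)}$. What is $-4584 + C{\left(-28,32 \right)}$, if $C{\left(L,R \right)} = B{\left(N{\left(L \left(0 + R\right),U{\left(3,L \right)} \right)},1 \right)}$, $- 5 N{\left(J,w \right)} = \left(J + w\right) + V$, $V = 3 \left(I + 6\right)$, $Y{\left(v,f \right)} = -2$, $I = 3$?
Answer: $-4586$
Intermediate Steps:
$U{\left(c,r \right)} = -2$
$V = 27$ ($V = 3 \left(3 + 6\right) = 3 \cdot 9 = 27$)
$N{\left(J,w \right)} = - \frac{27}{5} - \frac{J}{5} - \frac{w}{5}$ ($N{\left(J,w \right)} = - \frac{\left(J + w\right) + 27}{5} = - \frac{27 + J + w}{5} = - \frac{27}{5} - \frac{J}{5} - \frac{w}{5}$)
$C{\left(L,R \right)} = -2$
$-4584 + C{\left(-28,32 \right)} = -4584 - 2 = -4586$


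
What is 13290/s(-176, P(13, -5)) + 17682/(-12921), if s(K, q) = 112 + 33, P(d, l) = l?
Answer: 11277080/124903 ≈ 90.287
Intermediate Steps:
s(K, q) = 145
13290/s(-176, P(13, -5)) + 17682/(-12921) = 13290/145 + 17682/(-12921) = 13290*(1/145) + 17682*(-1/12921) = 2658/29 - 5894/4307 = 11277080/124903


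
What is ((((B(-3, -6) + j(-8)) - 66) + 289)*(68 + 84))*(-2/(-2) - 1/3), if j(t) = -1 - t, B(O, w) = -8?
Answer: 22496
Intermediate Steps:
((((B(-3, -6) + j(-8)) - 66) + 289)*(68 + 84))*(-2/(-2) - 1/3) = ((((-8 + (-1 - 1*(-8))) - 66) + 289)*(68 + 84))*(-2/(-2) - 1/3) = ((((-8 + (-1 + 8)) - 66) + 289)*152)*(-2*(-½) - 1*⅓) = ((((-8 + 7) - 66) + 289)*152)*(1 - ⅓) = (((-1 - 66) + 289)*152)*(⅔) = ((-67 + 289)*152)*(⅔) = (222*152)*(⅔) = 33744*(⅔) = 22496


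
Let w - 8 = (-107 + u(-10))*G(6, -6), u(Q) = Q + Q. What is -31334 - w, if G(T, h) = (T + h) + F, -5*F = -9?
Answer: -155567/5 ≈ -31113.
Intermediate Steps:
u(Q) = 2*Q
F = 9/5 (F = -⅕*(-9) = 9/5 ≈ 1.8000)
G(T, h) = 9/5 + T + h (G(T, h) = (T + h) + 9/5 = 9/5 + T + h)
w = -1103/5 (w = 8 + (-107 + 2*(-10))*(9/5 + 6 - 6) = 8 + (-107 - 20)*(9/5) = 8 - 127*9/5 = 8 - 1143/5 = -1103/5 ≈ -220.60)
-31334 - w = -31334 - 1*(-1103/5) = -31334 + 1103/5 = -155567/5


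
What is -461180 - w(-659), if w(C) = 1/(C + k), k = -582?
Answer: -572324379/1241 ≈ -4.6118e+5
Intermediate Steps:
w(C) = 1/(-582 + C) (w(C) = 1/(C - 582) = 1/(-582 + C))
-461180 - w(-659) = -461180 - 1/(-582 - 659) = -461180 - 1/(-1241) = -461180 - 1*(-1/1241) = -461180 + 1/1241 = -572324379/1241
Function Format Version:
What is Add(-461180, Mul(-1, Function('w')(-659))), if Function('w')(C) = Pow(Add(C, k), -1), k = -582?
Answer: Rational(-572324379, 1241) ≈ -4.6118e+5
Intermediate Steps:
Function('w')(C) = Pow(Add(-582, C), -1) (Function('w')(C) = Pow(Add(C, -582), -1) = Pow(Add(-582, C), -1))
Add(-461180, Mul(-1, Function('w')(-659))) = Add(-461180, Mul(-1, Pow(Add(-582, -659), -1))) = Add(-461180, Mul(-1, Pow(-1241, -1))) = Add(-461180, Mul(-1, Rational(-1, 1241))) = Add(-461180, Rational(1, 1241)) = Rational(-572324379, 1241)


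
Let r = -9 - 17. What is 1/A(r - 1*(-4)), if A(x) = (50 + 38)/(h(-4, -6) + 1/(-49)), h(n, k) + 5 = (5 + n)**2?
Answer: -197/4312 ≈ -0.045686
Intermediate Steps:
r = -26
h(n, k) = -5 + (5 + n)**2
A(x) = -4312/197 (A(x) = (50 + 38)/((-5 + (5 - 4)**2) + 1/(-49)) = 88/((-5 + 1**2) - 1/49) = 88/((-5 + 1) - 1/49) = 88/(-4 - 1/49) = 88/(-197/49) = 88*(-49/197) = -4312/197)
1/A(r - 1*(-4)) = 1/(-4312/197) = -197/4312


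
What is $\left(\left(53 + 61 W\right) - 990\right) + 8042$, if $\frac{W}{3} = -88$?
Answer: $-8999$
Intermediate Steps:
$W = -264$ ($W = 3 \left(-88\right) = -264$)
$\left(\left(53 + 61 W\right) - 990\right) + 8042 = \left(\left(53 + 61 \left(-264\right)\right) - 990\right) + 8042 = \left(\left(53 - 16104\right) - 990\right) + 8042 = \left(-16051 - 990\right) + 8042 = -17041 + 8042 = -8999$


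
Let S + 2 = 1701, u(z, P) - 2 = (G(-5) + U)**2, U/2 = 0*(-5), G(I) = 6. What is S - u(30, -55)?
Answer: 1661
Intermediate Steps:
U = 0 (U = 2*(0*(-5)) = 2*0 = 0)
u(z, P) = 38 (u(z, P) = 2 + (6 + 0)**2 = 2 + 6**2 = 2 + 36 = 38)
S = 1699 (S = -2 + 1701 = 1699)
S - u(30, -55) = 1699 - 1*38 = 1699 - 38 = 1661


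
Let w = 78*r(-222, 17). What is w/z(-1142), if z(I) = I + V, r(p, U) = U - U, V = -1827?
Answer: 0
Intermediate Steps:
r(p, U) = 0
z(I) = -1827 + I (z(I) = I - 1827 = -1827 + I)
w = 0 (w = 78*0 = 0)
w/z(-1142) = 0/(-1827 - 1142) = 0/(-2969) = 0*(-1/2969) = 0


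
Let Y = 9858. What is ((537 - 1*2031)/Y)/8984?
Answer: -249/14760712 ≈ -1.6869e-5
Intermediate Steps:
((537 - 1*2031)/Y)/8984 = ((537 - 1*2031)/9858)/8984 = ((537 - 2031)*(1/9858))*(1/8984) = -1494*1/9858*(1/8984) = -249/1643*1/8984 = -249/14760712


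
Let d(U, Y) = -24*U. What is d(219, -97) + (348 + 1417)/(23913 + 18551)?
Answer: -223189019/42464 ≈ -5256.0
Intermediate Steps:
d(219, -97) + (348 + 1417)/(23913 + 18551) = -24*219 + (348 + 1417)/(23913 + 18551) = -5256 + 1765/42464 = -223189019/42464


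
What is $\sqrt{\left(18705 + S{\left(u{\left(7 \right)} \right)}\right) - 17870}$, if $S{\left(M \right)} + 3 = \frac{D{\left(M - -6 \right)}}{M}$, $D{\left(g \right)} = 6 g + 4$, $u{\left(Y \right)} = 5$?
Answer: $3 \sqrt{94} \approx 29.086$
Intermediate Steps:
$D{\left(g \right)} = 4 + 6 g$
$S{\left(M \right)} = -3 + \frac{40 + 6 M}{M}$ ($S{\left(M \right)} = -3 + \frac{4 + 6 \left(M - -6\right)}{M} = -3 + \frac{4 + 6 \left(M + 6\right)}{M} = -3 + \frac{4 + 6 \left(6 + M\right)}{M} = -3 + \frac{4 + \left(36 + 6 M\right)}{M} = -3 + \frac{40 + 6 M}{M}$)
$\sqrt{\left(18705 + S{\left(u{\left(7 \right)} \right)}\right) - 17870} = \sqrt{\left(18705 + \left(3 + \frac{40}{5}\right)\right) - 17870} = \sqrt{\left(18705 + \left(3 + 40 \cdot \frac{1}{5}\right)\right) - 17870} = \sqrt{\left(18705 + \left(3 + 8\right)\right) - 17870} = \sqrt{\left(18705 + 11\right) - 17870} = \sqrt{18716 - 17870} = \sqrt{846} = 3 \sqrt{94}$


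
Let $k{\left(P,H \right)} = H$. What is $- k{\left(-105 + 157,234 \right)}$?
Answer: $-234$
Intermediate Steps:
$- k{\left(-105 + 157,234 \right)} = \left(-1\right) 234 = -234$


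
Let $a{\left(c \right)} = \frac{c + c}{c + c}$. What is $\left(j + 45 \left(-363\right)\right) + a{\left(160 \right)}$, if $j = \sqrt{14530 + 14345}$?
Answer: $-16334 + 5 \sqrt{1155} \approx -16164.0$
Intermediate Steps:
$j = 5 \sqrt{1155}$ ($j = \sqrt{28875} = 5 \sqrt{1155} \approx 169.93$)
$a{\left(c \right)} = 1$ ($a{\left(c \right)} = \frac{2 c}{2 c} = 2 c \frac{1}{2 c} = 1$)
$\left(j + 45 \left(-363\right)\right) + a{\left(160 \right)} = \left(5 \sqrt{1155} + 45 \left(-363\right)\right) + 1 = \left(5 \sqrt{1155} - 16335\right) + 1 = \left(-16335 + 5 \sqrt{1155}\right) + 1 = -16334 + 5 \sqrt{1155}$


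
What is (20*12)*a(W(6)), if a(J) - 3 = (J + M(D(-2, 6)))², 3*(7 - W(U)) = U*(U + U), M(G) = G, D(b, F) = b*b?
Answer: 41280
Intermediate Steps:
D(b, F) = b²
W(U) = 7 - 2*U²/3 (W(U) = 7 - U*(U + U)/3 = 7 - U*2*U/3 = 7 - 2*U²/3)
a(J) = 3 + (4 + J)² (a(J) = 3 + (J + (-2)²)² = 3 + (J + 4)² = 3 + (4 + J)²)
(20*12)*a(W(6)) = (20*12)*(3 + (4 + (7 - ⅔*6²))²) = 240*(3 + (4 + (7 - ⅔*36))²) = 240*(3 + (4 + (7 - 24))²) = 240*(3 + (4 - 17)²) = 240*(3 + (-13)²) = 240*(3 + 169) = 240*172 = 41280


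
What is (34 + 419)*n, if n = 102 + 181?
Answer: 128199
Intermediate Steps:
n = 283
(34 + 419)*n = (34 + 419)*283 = 453*283 = 128199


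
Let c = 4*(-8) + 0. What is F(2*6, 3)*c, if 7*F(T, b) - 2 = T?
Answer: -64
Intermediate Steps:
F(T, b) = 2/7 + T/7
c = -32 (c = -32 + 0 = -32)
F(2*6, 3)*c = (2/7 + (2*6)/7)*(-32) = (2/7 + (1/7)*12)*(-32) = (2/7 + 12/7)*(-32) = 2*(-32) = -64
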